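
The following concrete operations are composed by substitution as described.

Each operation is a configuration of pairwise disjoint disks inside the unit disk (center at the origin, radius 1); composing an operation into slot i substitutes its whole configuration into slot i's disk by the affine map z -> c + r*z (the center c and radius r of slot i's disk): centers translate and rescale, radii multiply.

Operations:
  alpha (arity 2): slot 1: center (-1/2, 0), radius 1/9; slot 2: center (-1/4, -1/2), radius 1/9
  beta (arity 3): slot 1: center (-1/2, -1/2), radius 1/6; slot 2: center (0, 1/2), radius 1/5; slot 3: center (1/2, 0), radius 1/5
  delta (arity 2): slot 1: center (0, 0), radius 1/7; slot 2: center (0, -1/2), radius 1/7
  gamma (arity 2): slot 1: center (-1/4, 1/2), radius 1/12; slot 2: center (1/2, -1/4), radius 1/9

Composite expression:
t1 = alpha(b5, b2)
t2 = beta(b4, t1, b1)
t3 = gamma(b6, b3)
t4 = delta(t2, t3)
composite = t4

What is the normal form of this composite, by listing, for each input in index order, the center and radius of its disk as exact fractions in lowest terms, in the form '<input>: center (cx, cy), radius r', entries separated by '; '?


Affine substitution under delta: radii multiply and b-centers shift.
tracing b4 down its 2-map path: center (-1/14, -1/14), radius 1/42
tracing b5 down its 3-map path: center (-1/70, 1/14), radius 1/315
tracing b2 down its 3-map path: center (-1/140, 2/35), radius 1/315
tracing b1 down its 2-map path: center (1/14, 0), radius 1/35
tracing b6 down its 2-map path: center (-1/28, -3/7), radius 1/84
tracing b3 down its 2-map path: center (1/14, -15/28), radius 1/63

b1: center (1/14, 0), radius 1/35; b2: center (-1/140, 2/35), radius 1/315; b3: center (1/14, -15/28), radius 1/63; b4: center (-1/14, -1/14), radius 1/42; b5: center (-1/70, 1/14), radius 1/315; b6: center (-1/28, -3/7), radius 1/84


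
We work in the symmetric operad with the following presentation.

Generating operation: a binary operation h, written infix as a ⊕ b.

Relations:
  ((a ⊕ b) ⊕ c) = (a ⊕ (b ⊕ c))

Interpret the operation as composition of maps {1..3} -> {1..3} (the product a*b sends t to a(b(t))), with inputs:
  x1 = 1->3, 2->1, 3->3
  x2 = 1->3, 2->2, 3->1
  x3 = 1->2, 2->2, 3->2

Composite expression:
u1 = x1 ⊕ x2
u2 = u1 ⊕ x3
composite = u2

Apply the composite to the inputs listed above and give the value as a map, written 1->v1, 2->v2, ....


1->1, 2->1, 3->1

(x1 ⊕ x2) = 1->3, 2->1, 3->3
((x1 ⊕ x2) ⊕ x3) = 1->1, 2->1, 3->1


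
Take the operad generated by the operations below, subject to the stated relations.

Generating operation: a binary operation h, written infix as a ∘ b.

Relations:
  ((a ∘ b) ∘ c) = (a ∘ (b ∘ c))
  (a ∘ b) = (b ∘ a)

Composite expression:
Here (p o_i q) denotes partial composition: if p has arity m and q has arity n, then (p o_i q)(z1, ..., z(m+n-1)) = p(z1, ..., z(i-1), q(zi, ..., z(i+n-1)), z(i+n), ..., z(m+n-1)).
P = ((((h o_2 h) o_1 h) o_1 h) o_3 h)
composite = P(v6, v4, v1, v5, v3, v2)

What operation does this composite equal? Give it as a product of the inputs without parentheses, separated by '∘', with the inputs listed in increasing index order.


v1 ∘ v2 ∘ v3 ∘ v4 ∘ v5 ∘ v6

Any arrangement under h is one operation, so sort the v-inputs.
(v6 ∘ v4) unparenthesizes to v6 ∘ v4
(v1 ∘ v5) unparenthesizes to v1 ∘ v5
((v6 ∘ v4) ∘ (v1 ∘ v5)) unparenthesizes to v6 ∘ v4 ∘ v1 ∘ v5
(v3 ∘ v2) unparenthesizes to v3 ∘ v2
(((v6 ∘ v4) ∘ (v1 ∘ v5)) ∘ (v3 ∘ v2)) unparenthesizes to v6 ∘ v4 ∘ v1 ∘ v5 ∘ v3 ∘ v2
reordering the factors by index: v1 ∘ v2 ∘ v3 ∘ v4 ∘ v5 ∘ v6


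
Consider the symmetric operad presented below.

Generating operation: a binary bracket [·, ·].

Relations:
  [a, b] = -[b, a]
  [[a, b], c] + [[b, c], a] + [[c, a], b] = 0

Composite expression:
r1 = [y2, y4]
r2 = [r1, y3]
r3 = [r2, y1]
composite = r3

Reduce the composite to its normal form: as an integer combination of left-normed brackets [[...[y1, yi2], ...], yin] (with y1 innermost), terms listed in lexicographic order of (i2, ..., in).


-[[[y1, y2], y4], y3] + [[[y1, y3], y2], y4] - [[[y1, y3], y4], y2] + [[[y1, y4], y2], y3]

Left-normed coefficients sit on the y1-initial expansion words.
Composite bracket: [[[y2, y4], y3], y1]
Applying ab - ba throughout gives 8 signed words (2^3 = 8).
Keep just the words that open with y1:
  y1y2y4y3 (sign -1) contributes -[[[y1, y2], y4], y3]
  y1y3y2y4 (sign +1) contributes +[[[y1, y3], y2], y4]
  y1y3y4y2 (sign -1) contributes -[[[y1, y3], y4], y2]
  y1y4y2y3 (sign +1) contributes +[[[y1, y4], y2], y3]


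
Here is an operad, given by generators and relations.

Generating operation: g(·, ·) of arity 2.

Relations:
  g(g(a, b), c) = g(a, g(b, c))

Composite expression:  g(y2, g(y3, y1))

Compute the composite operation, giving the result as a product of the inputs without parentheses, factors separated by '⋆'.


Key point: g is associative — brackets drop, the y-order remains.
g(y3, y1) spells out as y3 ⋆ y1
g(y2, g(y3, y1)) spells out as y2 ⋆ y3 ⋆ y1

y2 ⋆ y3 ⋆ y1


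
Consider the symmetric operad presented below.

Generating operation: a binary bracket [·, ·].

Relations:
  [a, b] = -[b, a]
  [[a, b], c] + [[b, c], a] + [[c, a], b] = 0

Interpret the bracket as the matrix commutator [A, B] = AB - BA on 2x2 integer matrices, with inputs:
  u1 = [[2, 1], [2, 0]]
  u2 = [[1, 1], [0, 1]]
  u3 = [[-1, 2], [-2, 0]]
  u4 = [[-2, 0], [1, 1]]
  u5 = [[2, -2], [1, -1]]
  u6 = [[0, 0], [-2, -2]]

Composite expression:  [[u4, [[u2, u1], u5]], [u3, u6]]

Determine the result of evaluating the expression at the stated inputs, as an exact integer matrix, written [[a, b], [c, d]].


[[-100, 32], [152, 100]]


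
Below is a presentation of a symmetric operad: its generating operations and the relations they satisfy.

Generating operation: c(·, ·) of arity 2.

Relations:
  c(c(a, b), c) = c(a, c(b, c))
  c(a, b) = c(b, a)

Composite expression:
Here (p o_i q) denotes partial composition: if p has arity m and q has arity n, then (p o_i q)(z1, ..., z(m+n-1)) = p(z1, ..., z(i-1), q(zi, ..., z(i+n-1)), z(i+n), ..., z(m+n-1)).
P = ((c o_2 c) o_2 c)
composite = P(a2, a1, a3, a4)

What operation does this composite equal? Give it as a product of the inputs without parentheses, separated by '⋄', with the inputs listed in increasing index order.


Reordering under c is free, so list the a-inputs canonically.
c(a1, a3) unparenthesizes to a1 ⋄ a3
c(c(a1, a3), a4) unparenthesizes to a1 ⋄ a3 ⋄ a4
c(a2, c(c(a1, a3), a4)) unparenthesizes to a2 ⋄ a1 ⋄ a3 ⋄ a4
putting the inputs in ascending order: a1 ⋄ a2 ⋄ a3 ⋄ a4

a1 ⋄ a2 ⋄ a3 ⋄ a4


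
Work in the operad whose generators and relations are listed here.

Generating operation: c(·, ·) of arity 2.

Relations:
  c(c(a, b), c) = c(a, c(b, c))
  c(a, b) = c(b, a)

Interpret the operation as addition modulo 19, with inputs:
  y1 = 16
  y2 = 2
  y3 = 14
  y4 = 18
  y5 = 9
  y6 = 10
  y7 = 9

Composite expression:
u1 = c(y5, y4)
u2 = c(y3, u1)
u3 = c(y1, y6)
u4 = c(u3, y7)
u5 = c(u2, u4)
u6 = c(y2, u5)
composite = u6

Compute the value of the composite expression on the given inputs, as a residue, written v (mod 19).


2 (mod 19)

c(y5, y4) = 8
c(y3, c(y5, y4)) = 3
c(y1, y6) = 7
c(c(y1, y6), y7) = 16
c(c(y3, c(y5, y4)), c(c(y1, y6), y7)) = 0
c(y2, c(c(y3, c(y5, y4)), c(c(y1, y6), y7))) = 2


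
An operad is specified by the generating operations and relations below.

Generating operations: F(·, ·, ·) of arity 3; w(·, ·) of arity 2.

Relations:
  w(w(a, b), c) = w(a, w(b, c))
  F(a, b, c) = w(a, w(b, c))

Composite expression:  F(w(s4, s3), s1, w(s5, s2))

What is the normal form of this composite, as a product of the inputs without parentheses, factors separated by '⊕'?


s4 ⊕ s3 ⊕ s1 ⊕ s5 ⊕ s2


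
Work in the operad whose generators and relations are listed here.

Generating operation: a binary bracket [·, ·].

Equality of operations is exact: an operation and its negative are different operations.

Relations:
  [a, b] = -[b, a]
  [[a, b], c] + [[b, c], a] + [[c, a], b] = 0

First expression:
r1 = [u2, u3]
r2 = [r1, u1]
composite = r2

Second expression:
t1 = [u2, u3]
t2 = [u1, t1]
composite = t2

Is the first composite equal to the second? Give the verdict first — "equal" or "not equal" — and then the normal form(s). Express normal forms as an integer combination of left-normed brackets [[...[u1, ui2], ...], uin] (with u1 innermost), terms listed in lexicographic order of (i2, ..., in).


The first expression, normalized: -[[u1, u2], u3] + [[u1, u3], u2]
The second expression, normalized: [[u1, u2], u3] - [[u1, u3], u2]
They disagree, so not equal.

not equal; first: -[[u1, u2], u3] + [[u1, u3], u2]; second: [[u1, u2], u3] - [[u1, u3], u2]


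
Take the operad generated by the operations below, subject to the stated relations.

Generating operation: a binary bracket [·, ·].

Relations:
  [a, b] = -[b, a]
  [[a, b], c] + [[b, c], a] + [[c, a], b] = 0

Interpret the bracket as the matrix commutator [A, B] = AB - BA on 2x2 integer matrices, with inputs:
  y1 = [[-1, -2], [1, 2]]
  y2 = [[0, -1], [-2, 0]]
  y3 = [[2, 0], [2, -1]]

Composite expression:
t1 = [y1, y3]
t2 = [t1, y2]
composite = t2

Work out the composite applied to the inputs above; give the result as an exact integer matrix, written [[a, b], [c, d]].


[[-3, 8], [-16, 3]]

[y1, y3] = [[-4, 6], [9, 4]]
[[y1, y3], y2] = [[-3, 8], [-16, 3]]


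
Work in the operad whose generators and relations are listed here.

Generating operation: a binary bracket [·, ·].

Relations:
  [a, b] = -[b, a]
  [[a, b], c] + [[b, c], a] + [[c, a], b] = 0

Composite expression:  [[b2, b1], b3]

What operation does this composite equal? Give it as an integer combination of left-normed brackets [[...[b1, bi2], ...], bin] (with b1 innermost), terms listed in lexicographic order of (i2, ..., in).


-[[b1, b2], b3]

A multilinear Lie element is pinned by b1-initial words (b1 innermost).
Composite bracket: [[b2, b1], b3]
Applying ab - ba throughout gives 4 signed words (2^2 = 4).
Coefficients come from the b1-initial words:
  the word b1b2b3 carries sign -1 and contributes -[[b1, b2], b3]


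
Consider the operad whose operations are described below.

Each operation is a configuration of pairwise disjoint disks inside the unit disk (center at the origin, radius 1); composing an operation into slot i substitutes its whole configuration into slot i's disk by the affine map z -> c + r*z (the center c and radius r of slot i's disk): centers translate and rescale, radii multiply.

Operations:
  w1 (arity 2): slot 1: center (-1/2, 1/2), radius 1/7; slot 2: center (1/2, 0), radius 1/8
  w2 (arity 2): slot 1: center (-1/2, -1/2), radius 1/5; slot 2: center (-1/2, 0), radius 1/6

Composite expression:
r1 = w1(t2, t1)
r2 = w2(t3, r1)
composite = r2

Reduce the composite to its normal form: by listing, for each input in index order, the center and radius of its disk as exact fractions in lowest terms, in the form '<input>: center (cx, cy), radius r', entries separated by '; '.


t1: center (-5/12, 0), radius 1/48; t2: center (-7/12, 1/12), radius 1/42; t3: center (-1/2, -1/2), radius 1/5

Affine substitution under w2: radii multiply and t-centers shift.
t3 passes through 1 substitution, ending at center (-1/2, -1/2), radius 1/5
t2 passes through 2 substitutions, ending at center (-7/12, 1/12), radius 1/42
t1 passes through 2 substitutions, ending at center (-5/12, 0), radius 1/48


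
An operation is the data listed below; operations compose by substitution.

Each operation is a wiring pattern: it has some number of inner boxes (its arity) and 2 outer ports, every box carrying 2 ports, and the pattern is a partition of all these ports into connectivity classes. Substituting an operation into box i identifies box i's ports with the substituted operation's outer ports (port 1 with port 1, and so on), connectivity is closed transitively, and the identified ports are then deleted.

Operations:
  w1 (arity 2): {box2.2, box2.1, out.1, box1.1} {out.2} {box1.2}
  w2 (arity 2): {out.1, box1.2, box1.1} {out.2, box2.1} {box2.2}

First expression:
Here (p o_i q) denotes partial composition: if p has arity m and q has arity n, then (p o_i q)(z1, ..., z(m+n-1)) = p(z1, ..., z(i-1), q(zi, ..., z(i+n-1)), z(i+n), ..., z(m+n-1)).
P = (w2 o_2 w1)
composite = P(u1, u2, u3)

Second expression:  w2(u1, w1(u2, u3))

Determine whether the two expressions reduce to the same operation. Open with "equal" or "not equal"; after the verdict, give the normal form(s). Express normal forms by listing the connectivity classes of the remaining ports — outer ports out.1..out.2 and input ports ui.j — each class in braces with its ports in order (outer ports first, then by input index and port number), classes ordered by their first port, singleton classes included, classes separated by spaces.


The first expression reduces to {out.1, u1.1, u1.2} {out.2, u2.1, u3.1, u3.2} {u2.2}
The second expression reduces to {out.1, u1.1, u1.2} {out.2, u2.1, u3.1, u3.2} {u2.2}
Both agree, so they are equal.

equal; the common form is {out.1, u1.1, u1.2} {out.2, u2.1, u3.1, u3.2} {u2.2}


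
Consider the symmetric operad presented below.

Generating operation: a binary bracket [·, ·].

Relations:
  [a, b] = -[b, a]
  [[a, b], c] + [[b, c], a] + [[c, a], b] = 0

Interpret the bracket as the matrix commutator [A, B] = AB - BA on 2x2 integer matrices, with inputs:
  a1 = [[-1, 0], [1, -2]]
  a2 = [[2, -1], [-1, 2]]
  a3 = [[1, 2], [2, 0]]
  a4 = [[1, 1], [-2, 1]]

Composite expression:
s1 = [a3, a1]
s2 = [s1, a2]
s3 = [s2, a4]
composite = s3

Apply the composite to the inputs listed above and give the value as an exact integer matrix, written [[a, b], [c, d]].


[a3, a1] = [[2, -2], [1, -2]]
[[a3, a1], a2] = [[3, -4], [4, -3]]
[[[a3, a1], a2], a4] = [[4, 6], [12, -4]]

[[4, 6], [12, -4]]


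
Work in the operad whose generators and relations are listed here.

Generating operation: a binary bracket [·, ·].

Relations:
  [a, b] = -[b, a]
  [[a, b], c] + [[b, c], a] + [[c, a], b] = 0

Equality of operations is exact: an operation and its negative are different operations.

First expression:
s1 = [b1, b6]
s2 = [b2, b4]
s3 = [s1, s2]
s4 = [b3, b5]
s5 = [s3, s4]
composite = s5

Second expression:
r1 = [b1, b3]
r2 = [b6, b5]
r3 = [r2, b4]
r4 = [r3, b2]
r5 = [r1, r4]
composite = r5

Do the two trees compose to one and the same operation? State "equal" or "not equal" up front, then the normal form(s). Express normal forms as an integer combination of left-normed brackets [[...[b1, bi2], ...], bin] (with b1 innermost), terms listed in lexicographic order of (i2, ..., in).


not equal: they reduce to [[[[[b1, b6], b2], b4], b3], b5] - [[[[[b1, b6], b2], b4], b5], b3] - [[[[[b1, b6], b4], b2], b3], b5] + [[[[[b1, b6], b4], b2], b5], b3] and -[[[[[b1, b3], b2], b4], b5], b6] + [[[[[b1, b3], b2], b4], b6], b5] + [[[[[b1, b3], b2], b5], b6], b4] - [[[[[b1, b3], b2], b6], b5], b4] + [[[[[b1, b3], b4], b5], b6], b2] - [[[[[b1, b3], b4], b6], b5], b2] - [[[[[b1, b3], b5], b6], b4], b2] + [[[[[b1, b3], b6], b5], b4], b2]

Normal form of the first expression: [[[[[b1, b6], b2], b4], b3], b5] - [[[[[b1, b6], b2], b4], b5], b3] - [[[[[b1, b6], b4], b2], b3], b5] + [[[[[b1, b6], b4], b2], b5], b3]
Normal form of the second expression: -[[[[[b1, b3], b2], b4], b5], b6] + [[[[[b1, b3], b2], b4], b6], b5] + [[[[[b1, b3], b2], b5], b6], b4] - [[[[[b1, b3], b2], b6], b5], b4] + [[[[[b1, b3], b4], b5], b6], b2] - [[[[[b1, b3], b4], b6], b5], b2] - [[[[[b1, b3], b5], b6], b4], b2] + [[[[[b1, b3], b6], b5], b4], b2]
The forms do not match — not equal.


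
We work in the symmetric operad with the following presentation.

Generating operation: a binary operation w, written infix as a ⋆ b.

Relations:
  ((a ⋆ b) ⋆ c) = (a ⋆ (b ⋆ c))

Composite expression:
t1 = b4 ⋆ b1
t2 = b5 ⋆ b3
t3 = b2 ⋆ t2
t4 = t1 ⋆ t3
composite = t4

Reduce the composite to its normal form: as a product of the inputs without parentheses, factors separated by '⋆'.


The w-tree's shape is irrelevant; the b-reading-order decides.
(b4 ⋆ b1) spells out as b4 ⋆ b1
(b5 ⋆ b3) spells out as b5 ⋆ b3
(b2 ⋆ (b5 ⋆ b3)) spells out as b2 ⋆ b5 ⋆ b3
((b4 ⋆ b1) ⋆ (b2 ⋆ (b5 ⋆ b3))) spells out as b4 ⋆ b1 ⋆ b2 ⋆ b5 ⋆ b3

b4 ⋆ b1 ⋆ b2 ⋆ b5 ⋆ b3


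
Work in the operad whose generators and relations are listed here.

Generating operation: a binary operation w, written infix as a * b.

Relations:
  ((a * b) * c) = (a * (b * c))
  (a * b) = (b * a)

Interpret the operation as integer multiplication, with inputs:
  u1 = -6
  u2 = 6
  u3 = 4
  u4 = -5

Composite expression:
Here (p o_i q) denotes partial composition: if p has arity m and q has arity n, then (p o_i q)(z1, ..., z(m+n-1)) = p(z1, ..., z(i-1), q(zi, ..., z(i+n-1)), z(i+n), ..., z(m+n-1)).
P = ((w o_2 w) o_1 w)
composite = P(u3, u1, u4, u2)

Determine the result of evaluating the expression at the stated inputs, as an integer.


720

(u3 * u1) = -24
(u4 * u2) = -30
((u3 * u1) * (u4 * u2)) = 720


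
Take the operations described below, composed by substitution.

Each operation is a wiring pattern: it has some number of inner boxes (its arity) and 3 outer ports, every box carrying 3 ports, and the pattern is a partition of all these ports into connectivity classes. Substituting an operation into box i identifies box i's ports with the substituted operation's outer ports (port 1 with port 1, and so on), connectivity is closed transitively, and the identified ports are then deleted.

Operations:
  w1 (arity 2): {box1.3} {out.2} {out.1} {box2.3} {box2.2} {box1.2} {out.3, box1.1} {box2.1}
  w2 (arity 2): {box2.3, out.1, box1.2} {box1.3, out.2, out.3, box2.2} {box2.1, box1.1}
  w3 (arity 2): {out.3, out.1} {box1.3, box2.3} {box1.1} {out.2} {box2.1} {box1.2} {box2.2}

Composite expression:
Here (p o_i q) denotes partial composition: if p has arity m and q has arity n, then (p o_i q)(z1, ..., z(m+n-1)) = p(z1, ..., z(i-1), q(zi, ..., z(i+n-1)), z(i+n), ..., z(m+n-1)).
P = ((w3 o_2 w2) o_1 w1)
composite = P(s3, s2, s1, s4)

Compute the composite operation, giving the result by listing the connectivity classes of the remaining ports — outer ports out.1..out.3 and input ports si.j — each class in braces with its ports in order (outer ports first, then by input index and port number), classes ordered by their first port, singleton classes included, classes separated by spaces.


Substituting into w3 glues patterns; closure does the rest.
composing w1 on (s3, s2), with out.j its own outer ports: {out.1} {out.2} {out.3, s3.1} {s2.1} {s2.2} {s2.3} {s3.2} {s3.3}
composing w2 on (s1, s4), with out.j its own outer ports: {out.1, s1.2, s4.3} {out.2, out.3, s1.3, s4.2} {s1.1, s4.1}
composing w3 on (s3, s2, s1, s4), with out.j its own outer ports: {out.1, out.3} {out.2} {s1.1, s4.1} {s1.2, s4.3} {s1.3, s3.1, s4.2} {s2.1} {s2.2} {s2.3} {s3.2} {s3.3}

{out.1, out.3} {out.2} {s1.1, s4.1} {s1.2, s4.3} {s1.3, s3.1, s4.2} {s2.1} {s2.2} {s2.3} {s3.2} {s3.3}


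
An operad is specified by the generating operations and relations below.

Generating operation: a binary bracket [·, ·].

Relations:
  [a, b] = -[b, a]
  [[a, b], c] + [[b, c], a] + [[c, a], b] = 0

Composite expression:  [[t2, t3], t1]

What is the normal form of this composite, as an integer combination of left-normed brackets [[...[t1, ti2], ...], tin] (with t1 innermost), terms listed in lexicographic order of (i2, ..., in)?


-[[t1, t2], t3] + [[t1, t3], t2]

Expand each bracket as ab - ba; the t1-initial words give the coefficients.
Composite bracket: [[t2, t3], t1]
The bracket unfolds into 4 signed words via [a, b] = ab - ba (2^2 = 4).
Only words starting with t1 matter:
  t1t2t3 appears with sign -1, giving the term -[[t1, t2], t3]
  t1t3t2 appears with sign +1, giving the term +[[t1, t3], t2]


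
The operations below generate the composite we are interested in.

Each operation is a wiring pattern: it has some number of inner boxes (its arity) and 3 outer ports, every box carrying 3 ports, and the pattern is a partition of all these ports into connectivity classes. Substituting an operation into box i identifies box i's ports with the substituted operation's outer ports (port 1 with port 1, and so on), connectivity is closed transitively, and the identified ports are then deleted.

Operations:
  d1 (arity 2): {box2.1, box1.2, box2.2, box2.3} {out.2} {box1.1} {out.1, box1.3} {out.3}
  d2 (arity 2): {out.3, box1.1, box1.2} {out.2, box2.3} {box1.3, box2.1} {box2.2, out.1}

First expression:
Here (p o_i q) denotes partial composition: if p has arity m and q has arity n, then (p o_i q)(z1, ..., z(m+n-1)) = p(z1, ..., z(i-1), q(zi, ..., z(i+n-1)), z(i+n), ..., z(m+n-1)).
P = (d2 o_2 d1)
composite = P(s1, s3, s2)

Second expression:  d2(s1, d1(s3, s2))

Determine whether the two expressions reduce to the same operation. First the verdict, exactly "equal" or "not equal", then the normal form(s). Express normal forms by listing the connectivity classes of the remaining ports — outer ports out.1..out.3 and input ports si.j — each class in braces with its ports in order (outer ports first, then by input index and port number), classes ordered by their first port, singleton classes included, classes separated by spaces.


In normal form, the first expression is {out.1} {out.2} {out.3, s1.1, s1.2} {s1.3, s3.3} {s2.1, s2.2, s2.3, s3.2} {s3.1}
In normal form, the second expression is {out.1} {out.2} {out.3, s1.1, s1.2} {s1.3, s3.3} {s2.1, s2.2, s2.3, s3.2} {s3.1}
Identical normal forms: equal.

equal — both sides give {out.1} {out.2} {out.3, s1.1, s1.2} {s1.3, s3.3} {s2.1, s2.2, s2.3, s3.2} {s3.1}


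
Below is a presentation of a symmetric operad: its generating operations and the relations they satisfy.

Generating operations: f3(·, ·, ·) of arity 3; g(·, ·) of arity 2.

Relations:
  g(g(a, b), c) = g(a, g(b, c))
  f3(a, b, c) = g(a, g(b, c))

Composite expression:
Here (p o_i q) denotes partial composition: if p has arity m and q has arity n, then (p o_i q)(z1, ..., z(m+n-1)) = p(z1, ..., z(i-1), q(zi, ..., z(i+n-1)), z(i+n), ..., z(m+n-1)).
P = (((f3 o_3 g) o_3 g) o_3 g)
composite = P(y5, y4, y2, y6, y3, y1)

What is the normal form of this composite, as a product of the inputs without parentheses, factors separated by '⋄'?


Every regrouping of f3 is equal, so read the y-inputs in written order.
g(y2, y6) spells out as y2 ⋄ y6
g(g(y2, y6), y3) spells out as y2 ⋄ y6 ⋄ y3
g(g(g(y2, y6), y3), y1) spells out as y2 ⋄ y6 ⋄ y3 ⋄ y1
f3(y5, y4, g(g(g(y2, y6), y3), y1)) spells out as y5 ⋄ y4 ⋄ y2 ⋄ y6 ⋄ y3 ⋄ y1

y5 ⋄ y4 ⋄ y2 ⋄ y6 ⋄ y3 ⋄ y1


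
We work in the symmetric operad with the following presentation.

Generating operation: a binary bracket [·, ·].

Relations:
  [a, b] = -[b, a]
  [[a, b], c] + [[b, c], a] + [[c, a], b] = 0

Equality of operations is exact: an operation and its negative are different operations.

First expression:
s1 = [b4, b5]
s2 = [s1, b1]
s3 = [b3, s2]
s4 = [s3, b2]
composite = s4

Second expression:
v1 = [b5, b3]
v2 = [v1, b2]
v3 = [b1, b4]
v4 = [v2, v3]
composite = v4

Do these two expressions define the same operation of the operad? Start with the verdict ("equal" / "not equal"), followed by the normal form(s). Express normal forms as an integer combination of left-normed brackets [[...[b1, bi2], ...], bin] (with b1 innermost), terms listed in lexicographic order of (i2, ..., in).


not equal; first: [[[[b1, b4], b5], b3], b2] - [[[[b1, b5], b4], b3], b2]; second: -[[[[b1, b4], b2], b3], b5] + [[[[b1, b4], b2], b5], b3] + [[[[b1, b4], b3], b5], b2] - [[[[b1, b4], b5], b3], b2]

The first expression, normalized: [[[[b1, b4], b5], b3], b2] - [[[[b1, b5], b4], b3], b2]
The second expression, normalized: -[[[[b1, b4], b2], b3], b5] + [[[[b1, b4], b2], b5], b3] + [[[[b1, b4], b3], b5], b2] - [[[[b1, b4], b5], b3], b2]
They disagree, so not equal.


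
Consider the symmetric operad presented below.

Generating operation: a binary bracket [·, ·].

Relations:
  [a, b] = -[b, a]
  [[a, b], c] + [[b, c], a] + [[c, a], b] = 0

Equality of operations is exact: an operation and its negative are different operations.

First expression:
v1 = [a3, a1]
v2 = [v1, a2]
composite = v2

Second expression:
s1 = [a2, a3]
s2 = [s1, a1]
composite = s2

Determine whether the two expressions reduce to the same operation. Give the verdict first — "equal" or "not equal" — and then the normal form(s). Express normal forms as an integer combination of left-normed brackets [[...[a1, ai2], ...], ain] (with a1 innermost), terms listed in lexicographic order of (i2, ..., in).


not equal: they reduce to -[[a1, a3], a2] and -[[a1, a2], a3] + [[a1, a3], a2]

The first composite normalizes to -[[a1, a3], a2]
The second composite normalizes to -[[a1, a2], a3] + [[a1, a3], a2]
The forms do not match — not equal.


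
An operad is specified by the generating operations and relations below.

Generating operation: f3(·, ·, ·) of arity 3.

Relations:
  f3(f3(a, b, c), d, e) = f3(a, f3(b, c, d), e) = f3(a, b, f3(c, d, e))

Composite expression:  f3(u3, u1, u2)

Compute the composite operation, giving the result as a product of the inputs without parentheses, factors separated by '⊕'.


u3 ⊕ u1 ⊕ u2

Key point: f3 is associative — brackets drop, the u-order remains.
f3(u3, u1, u2) flattens to u3 ⊕ u1 ⊕ u2


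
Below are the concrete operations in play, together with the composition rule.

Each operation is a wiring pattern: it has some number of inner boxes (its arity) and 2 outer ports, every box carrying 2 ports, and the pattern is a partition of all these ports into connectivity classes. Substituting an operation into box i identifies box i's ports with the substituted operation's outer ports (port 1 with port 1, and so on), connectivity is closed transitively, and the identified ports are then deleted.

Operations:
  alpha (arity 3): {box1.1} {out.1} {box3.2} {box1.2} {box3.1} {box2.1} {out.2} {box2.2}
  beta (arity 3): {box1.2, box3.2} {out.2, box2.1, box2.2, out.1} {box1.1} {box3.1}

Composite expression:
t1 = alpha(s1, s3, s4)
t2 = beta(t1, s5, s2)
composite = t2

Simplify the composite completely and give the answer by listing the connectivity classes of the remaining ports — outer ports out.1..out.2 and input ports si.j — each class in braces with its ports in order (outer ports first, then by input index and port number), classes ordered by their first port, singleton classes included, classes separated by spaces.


Substituting into beta glues patterns; closure does the rest.
alpha over (s1, s3, s4) gives {out.1} {out.2} {s1.1} {s1.2} {s3.1} {s3.2} {s4.1} {s4.2}, out.j being that stage's outer ports
beta over (s1, s3, s4, s5, s2) gives {out.1, out.2, s5.1, s5.2} {s1.1} {s1.2} {s2.1} {s2.2} {s3.1} {s3.2} {s4.1} {s4.2}, out.j being that stage's outer ports

{out.1, out.2, s5.1, s5.2} {s1.1} {s1.2} {s2.1} {s2.2} {s3.1} {s3.2} {s4.1} {s4.2}


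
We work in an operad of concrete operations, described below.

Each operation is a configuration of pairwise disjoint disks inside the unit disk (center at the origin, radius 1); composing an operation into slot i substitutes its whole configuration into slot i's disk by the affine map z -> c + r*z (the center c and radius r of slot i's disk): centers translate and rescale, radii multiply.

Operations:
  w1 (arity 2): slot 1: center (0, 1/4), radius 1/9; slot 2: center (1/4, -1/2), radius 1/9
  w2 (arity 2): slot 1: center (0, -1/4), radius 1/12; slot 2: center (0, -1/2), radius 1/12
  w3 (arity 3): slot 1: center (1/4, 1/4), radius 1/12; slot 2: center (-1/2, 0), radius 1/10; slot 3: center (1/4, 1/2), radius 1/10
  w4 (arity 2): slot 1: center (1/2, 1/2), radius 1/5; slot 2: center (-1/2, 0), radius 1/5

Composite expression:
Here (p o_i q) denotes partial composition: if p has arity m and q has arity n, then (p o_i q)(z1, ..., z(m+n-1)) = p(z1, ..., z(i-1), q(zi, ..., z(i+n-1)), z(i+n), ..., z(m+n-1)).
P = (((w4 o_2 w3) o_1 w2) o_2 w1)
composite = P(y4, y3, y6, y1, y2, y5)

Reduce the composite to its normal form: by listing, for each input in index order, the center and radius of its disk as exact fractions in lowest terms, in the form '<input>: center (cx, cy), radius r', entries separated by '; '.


y1: center (-9/20, 1/20), radius 1/60; y2: center (-3/5, 0), radius 1/50; y3: center (1/2, 97/240), radius 1/540; y4: center (1/2, 9/20), radius 1/60; y5: center (-9/20, 1/10), radius 1/50; y6: center (121/240, 47/120), radius 1/540

Only the slot chain above each y matters under w4; compose those maps.
input y4: composing its 2 substitution steps yields center (1/2, 9/20), radius 1/60
input y3: composing its 3 substitution steps yields center (1/2, 97/240), radius 1/540
input y6: composing its 3 substitution steps yields center (121/240, 47/120), radius 1/540
input y1: composing its 2 substitution steps yields center (-9/20, 1/20), radius 1/60
input y2: composing its 2 substitution steps yields center (-3/5, 0), radius 1/50
input y5: composing its 2 substitution steps yields center (-9/20, 1/10), radius 1/50


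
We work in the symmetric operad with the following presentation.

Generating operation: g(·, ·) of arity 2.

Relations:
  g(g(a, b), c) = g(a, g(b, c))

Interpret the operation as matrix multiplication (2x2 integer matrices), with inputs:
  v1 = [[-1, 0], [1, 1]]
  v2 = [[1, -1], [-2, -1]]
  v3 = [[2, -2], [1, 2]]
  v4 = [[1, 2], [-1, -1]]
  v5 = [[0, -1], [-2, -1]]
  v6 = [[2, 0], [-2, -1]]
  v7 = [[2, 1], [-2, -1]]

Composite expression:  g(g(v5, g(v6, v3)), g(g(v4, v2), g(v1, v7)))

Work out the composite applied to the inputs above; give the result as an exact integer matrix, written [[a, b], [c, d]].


[[34, 17], [-30, -15]]

g(v6, v3) = [[4, -4], [-5, 2]]
g(v5, g(v6, v3)) = [[5, -2], [-3, 6]]
g(v4, v2) = [[-3, -3], [1, 2]]
g(v1, v7) = [[-2, -1], [0, 0]]
g(g(v4, v2), g(v1, v7)) = [[6, 3], [-2, -1]]
g(g(v5, g(v6, v3)), g(g(v4, v2), g(v1, v7))) = [[34, 17], [-30, -15]]


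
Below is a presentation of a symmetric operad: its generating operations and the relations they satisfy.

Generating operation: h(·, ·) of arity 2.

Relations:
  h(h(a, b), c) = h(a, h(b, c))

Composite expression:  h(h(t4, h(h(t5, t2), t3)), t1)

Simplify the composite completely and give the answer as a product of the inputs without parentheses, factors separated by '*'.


Associativity of h dissolves the nesting; only the t-input order survives.
h(t5, t2) unparenthesizes to t5 * t2
h(h(t5, t2), t3) unparenthesizes to t5 * t2 * t3
h(t4, h(h(t5, t2), t3)) unparenthesizes to t4 * t5 * t2 * t3
h(h(t4, h(h(t5, t2), t3)), t1) unparenthesizes to t4 * t5 * t2 * t3 * t1

t4 * t5 * t2 * t3 * t1


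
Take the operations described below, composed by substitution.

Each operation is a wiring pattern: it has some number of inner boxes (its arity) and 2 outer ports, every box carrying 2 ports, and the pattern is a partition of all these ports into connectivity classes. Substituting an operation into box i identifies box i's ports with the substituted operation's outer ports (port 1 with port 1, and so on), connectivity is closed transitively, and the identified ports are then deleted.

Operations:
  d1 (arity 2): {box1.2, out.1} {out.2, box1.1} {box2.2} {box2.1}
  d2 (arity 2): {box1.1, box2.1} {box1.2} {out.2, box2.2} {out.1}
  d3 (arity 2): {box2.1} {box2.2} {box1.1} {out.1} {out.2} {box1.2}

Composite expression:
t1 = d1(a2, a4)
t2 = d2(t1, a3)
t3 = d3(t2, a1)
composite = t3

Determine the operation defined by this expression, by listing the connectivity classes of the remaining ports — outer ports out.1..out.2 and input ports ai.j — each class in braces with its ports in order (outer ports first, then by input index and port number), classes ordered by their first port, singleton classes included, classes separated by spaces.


{out.1} {out.2} {a1.1} {a1.2} {a2.1} {a2.2, a3.1} {a3.2} {a4.1} {a4.2}

Connectivity passes through glued d3-boundaries; trace each wire chain.
the subtree at d1 composes to {out.1, a2.2} {out.2, a2.1} {a4.1} {a4.2} on (a2, a4); out.j = own outer ports
the subtree at d2 composes to {out.1} {out.2, a3.2} {a2.1} {a2.2, a3.1} {a4.1} {a4.2} on (a2, a4, a3); out.j = own outer ports
the subtree at d3 composes to {out.1} {out.2} {a1.1} {a1.2} {a2.1} {a2.2, a3.1} {a3.2} {a4.1} {a4.2} on (a2, a4, a3, a1); out.j = own outer ports


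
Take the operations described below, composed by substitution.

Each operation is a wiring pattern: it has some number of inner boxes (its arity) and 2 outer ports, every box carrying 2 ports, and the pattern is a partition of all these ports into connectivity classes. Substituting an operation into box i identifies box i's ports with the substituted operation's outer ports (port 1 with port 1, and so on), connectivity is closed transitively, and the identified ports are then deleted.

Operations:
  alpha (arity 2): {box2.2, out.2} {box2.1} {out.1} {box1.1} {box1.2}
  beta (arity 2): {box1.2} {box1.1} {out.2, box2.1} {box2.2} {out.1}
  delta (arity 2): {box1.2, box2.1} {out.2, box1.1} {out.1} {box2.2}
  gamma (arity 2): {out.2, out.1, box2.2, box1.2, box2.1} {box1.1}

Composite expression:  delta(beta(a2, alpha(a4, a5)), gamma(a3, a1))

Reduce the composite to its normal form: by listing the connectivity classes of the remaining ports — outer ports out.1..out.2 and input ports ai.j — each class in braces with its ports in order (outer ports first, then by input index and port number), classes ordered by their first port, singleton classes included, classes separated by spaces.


Substituting into delta glues patterns; closure does the rest.
stage alpha: inputs (a4, a5), connectivity {out.1} {out.2, a5.2} {a4.1} {a4.2} {a5.1}, out.j its boundary
stage beta: inputs (a2, a4, a5), connectivity {out.1} {out.2} {a2.1} {a2.2} {a4.1} {a4.2} {a5.1} {a5.2}, out.j its boundary
stage gamma: inputs (a3, a1), connectivity {out.1, out.2, a1.1, a1.2, a3.2} {a3.1}, out.j its boundary
stage delta: inputs (a2, a4, a5, a3, a1), connectivity {out.1} {out.2} {a1.1, a1.2, a3.2} {a2.1} {a2.2} {a3.1} {a4.1} {a4.2} {a5.1} {a5.2}, out.j its boundary

{out.1} {out.2} {a1.1, a1.2, a3.2} {a2.1} {a2.2} {a3.1} {a4.1} {a4.2} {a5.1} {a5.2}


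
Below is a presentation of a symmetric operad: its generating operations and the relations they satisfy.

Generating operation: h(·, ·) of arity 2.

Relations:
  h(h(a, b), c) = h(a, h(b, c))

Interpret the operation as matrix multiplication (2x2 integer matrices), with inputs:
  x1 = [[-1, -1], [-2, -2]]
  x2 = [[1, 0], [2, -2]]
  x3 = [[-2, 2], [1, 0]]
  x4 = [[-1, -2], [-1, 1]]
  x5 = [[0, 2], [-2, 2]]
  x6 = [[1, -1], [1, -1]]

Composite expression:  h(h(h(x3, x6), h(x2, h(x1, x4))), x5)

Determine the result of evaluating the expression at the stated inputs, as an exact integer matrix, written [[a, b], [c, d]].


h(x3, x6) = [[0, 0], [1, -1]]
h(x1, x4) = [[2, 1], [4, 2]]
h(x2, h(x1, x4)) = [[2, 1], [-4, -2]]
h(h(x3, x6), h(x2, h(x1, x4))) = [[0, 0], [6, 3]]
h(h(h(x3, x6), h(x2, h(x1, x4))), x5) = [[0, 0], [-6, 18]]

[[0, 0], [-6, 18]]


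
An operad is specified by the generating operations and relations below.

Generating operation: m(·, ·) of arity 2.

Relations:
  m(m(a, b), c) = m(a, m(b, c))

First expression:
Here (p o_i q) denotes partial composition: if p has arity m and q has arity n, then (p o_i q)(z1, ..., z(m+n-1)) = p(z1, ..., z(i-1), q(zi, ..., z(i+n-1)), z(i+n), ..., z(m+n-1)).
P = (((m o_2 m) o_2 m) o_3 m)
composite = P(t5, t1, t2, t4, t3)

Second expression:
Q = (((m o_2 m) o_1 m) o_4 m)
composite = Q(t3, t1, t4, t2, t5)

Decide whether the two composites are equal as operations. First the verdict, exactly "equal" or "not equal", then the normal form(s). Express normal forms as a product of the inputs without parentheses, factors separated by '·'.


not equal; the first gives t5 · t1 · t2 · t4 · t3 and the second t3 · t1 · t4 · t2 · t5

The first composite normalizes to t5 · t1 · t2 · t4 · t3
The second composite normalizes to t3 · t1 · t4 · t2 · t5
The forms do not match — not equal.


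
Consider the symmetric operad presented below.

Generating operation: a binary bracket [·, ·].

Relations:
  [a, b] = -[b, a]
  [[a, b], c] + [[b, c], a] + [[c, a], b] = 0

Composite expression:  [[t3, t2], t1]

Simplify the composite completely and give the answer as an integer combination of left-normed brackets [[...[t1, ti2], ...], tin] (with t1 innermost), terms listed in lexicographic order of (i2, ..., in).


Skip Jacobi rewriting: expand, keep t1-initial words, read off terms.
Composite bracket: [[t3, t2], t1]
Each bracket splits as ab - ba, giving 4 signed words (2^2 = 4).
Coefficients come from the t1-initial words:
  t1t2t3 appears with sign +1, giving the term +[[t1, t2], t3]
  t1t3t2 appears with sign -1, giving the term -[[t1, t3], t2]

[[t1, t2], t3] - [[t1, t3], t2]


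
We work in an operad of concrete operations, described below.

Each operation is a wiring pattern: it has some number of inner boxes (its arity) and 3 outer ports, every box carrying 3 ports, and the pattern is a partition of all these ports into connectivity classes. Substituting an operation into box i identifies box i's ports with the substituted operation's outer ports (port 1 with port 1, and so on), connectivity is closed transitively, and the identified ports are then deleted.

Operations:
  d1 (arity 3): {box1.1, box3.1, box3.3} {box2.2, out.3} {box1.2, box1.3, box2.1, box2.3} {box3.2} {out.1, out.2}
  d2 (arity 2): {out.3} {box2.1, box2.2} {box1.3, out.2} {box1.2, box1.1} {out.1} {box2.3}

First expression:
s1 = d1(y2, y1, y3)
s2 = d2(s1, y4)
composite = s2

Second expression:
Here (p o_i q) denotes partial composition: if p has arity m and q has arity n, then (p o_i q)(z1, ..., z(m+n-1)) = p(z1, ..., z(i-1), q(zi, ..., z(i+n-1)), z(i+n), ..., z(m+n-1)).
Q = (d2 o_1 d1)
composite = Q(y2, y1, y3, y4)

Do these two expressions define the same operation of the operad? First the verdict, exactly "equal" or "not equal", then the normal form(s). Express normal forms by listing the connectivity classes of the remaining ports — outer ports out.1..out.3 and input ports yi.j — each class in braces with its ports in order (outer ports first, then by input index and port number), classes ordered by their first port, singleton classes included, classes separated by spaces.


The first expression, normalized: {out.1} {out.2, y1.2} {out.3} {y1.1, y1.3, y2.2, y2.3} {y2.1, y3.1, y3.3} {y3.2} {y4.1, y4.2} {y4.3}
The second expression, normalized: {out.1} {out.2, y1.2} {out.3} {y1.1, y1.3, y2.2, y2.3} {y2.1, y3.1, y3.3} {y3.2} {y4.1, y4.2} {y4.3}
The normal forms match — equal.

equal; the common form is {out.1} {out.2, y1.2} {out.3} {y1.1, y1.3, y2.2, y2.3} {y2.1, y3.1, y3.3} {y3.2} {y4.1, y4.2} {y4.3}


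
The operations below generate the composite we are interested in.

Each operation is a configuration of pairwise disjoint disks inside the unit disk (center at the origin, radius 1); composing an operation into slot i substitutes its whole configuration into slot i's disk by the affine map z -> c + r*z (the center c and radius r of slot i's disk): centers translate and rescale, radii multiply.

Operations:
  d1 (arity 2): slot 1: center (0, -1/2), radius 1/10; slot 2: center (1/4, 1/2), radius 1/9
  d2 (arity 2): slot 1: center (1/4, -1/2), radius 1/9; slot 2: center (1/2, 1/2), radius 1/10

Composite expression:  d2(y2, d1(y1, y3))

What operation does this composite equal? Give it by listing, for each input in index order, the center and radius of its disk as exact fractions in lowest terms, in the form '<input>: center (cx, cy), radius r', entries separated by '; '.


y1: center (1/2, 9/20), radius 1/100; y2: center (1/4, -1/2), radius 1/9; y3: center (21/40, 11/20), radius 1/90


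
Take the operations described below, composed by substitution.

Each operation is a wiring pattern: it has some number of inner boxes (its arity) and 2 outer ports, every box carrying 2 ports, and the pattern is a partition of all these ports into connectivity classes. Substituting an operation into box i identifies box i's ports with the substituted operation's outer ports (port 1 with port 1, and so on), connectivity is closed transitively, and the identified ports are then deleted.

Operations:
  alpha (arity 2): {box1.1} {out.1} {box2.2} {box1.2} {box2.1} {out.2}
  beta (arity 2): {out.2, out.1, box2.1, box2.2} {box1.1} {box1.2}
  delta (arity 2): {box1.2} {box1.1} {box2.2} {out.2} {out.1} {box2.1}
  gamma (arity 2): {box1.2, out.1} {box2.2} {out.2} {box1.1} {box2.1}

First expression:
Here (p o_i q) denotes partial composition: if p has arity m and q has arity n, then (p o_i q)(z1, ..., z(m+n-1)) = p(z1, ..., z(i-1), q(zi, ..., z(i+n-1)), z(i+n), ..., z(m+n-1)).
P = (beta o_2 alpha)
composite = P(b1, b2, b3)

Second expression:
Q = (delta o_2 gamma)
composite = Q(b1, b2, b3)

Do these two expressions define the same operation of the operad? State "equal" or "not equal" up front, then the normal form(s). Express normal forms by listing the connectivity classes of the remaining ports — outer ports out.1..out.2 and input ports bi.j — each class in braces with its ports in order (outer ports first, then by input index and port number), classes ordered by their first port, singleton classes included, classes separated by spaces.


not equal — first {out.1, out.2} {b1.1} {b1.2} {b2.1} {b2.2} {b3.1} {b3.2}, second {out.1} {out.2} {b1.1} {b1.2} {b2.1} {b2.2} {b3.1} {b3.2}

The first composite normalizes to {out.1, out.2} {b1.1} {b1.2} {b2.1} {b2.2} {b3.1} {b3.2}
The second composite normalizes to {out.1} {out.2} {b1.1} {b1.2} {b2.1} {b2.2} {b3.1} {b3.2}
Distinct normal forms: not equal.
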